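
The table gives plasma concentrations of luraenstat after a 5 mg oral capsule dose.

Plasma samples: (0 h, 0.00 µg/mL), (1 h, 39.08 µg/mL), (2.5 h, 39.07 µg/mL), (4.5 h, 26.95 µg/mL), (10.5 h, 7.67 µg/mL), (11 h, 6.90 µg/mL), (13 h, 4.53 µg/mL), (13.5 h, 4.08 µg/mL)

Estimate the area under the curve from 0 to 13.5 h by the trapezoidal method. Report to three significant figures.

AUC = 265 µg/mL·h

Trapezoidal AUC_0→13.5:
  [0→1]: (0.00+39.08)/2 × 1 = 19.54
  [1→2.5]: (39.08+39.07)/2 × 1.5 = 58.6125
  [2.5→4.5]: (39.07+26.95)/2 × 2 = 66.02
  [4.5→10.5]: (26.95+7.67)/2 × 6 = 103.86
  [10.5→11]: (7.67+6.90)/2 × 0.5 = 3.6425
  [11→13]: (6.90+4.53)/2 × 2 = 11.43
  [13→13.5]: (4.53+4.08)/2 × 0.5 = 2.1525
  Sum = 265.2575 µg/mL·h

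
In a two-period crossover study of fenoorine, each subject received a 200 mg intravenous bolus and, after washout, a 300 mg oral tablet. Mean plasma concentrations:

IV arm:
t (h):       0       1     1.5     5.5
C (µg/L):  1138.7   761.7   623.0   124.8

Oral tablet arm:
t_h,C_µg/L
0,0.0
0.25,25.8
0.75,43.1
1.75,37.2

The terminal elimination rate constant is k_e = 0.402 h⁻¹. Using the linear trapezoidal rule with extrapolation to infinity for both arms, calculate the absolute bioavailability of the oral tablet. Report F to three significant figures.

Trapezoidal AUC_0→5.5 (IV):
  [0→1]: (1138.7+761.7)/2 × 1 = 950.2
  [1→1.5]: (761.7+623.0)/2 × 0.5 = 346.175
  [1.5→5.5]: (623.0+124.8)/2 × 4 = 1495.6
  Sum = 2791.975 µg/L·h
IV tail: 124.8/0.402 = 310.448; AUC_iv,0→∞ = 2791.975 + 310.448 = 3102.423 µg/L·h
Trapezoidal AUC_0→1.75 (oral tablet):
  [0→0.25]: (0.0+25.8)/2 × 0.25 = 3.225
  [0.25→0.75]: (25.8+43.1)/2 × 0.5 = 17.225
  [0.75→1.75]: (43.1+37.2)/2 × 1 = 40.15
  Sum = 60.6 µg/L·h
oral tablet tail: 37.2/0.402 = 92.537; AUC_ev,0→∞ = 60.6 + 92.537 = 153.137 µg/L·h
F = (AUC_ev/D_ev)/(AUC_iv/D_iv) = (153.137/300)/(3102.423/200) = 0.510457/15.512115 = 0.0329

F = 0.0329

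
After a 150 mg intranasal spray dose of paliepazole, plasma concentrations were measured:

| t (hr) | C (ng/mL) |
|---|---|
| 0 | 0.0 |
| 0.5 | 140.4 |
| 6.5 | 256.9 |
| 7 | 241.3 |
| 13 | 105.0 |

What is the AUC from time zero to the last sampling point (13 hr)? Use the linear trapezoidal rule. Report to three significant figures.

AUC = 2390 ng/mL·hr

Trapezoidal AUC_0→13:
  [0→0.5]: (0.0+140.4)/2 × 0.5 = 35.1
  [0.5→6.5]: (140.4+256.9)/2 × 6 = 1191.9
  [6.5→7]: (256.9+241.3)/2 × 0.5 = 124.55
  [7→13]: (241.3+105.0)/2 × 6 = 1038.9
  Sum = 2390.45 ng/mL·hr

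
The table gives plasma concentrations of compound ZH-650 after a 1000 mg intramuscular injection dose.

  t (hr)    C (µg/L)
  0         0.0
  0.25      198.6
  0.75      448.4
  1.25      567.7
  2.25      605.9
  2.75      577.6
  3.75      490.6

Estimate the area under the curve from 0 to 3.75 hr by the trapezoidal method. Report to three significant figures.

Trapezoidal AUC_0→3.75:
  [0→0.25]: (0.0+198.6)/2 × 0.25 = 24.825
  [0.25→0.75]: (198.6+448.4)/2 × 0.5 = 161.75
  [0.75→1.25]: (448.4+567.7)/2 × 0.5 = 254.025
  [1.25→2.25]: (567.7+605.9)/2 × 1 = 586.8
  [2.25→2.75]: (605.9+577.6)/2 × 0.5 = 295.875
  [2.75→3.75]: (577.6+490.6)/2 × 1 = 534.1
  Sum = 1857.375 µg/L·hr

AUC = 1860 µg/L·hr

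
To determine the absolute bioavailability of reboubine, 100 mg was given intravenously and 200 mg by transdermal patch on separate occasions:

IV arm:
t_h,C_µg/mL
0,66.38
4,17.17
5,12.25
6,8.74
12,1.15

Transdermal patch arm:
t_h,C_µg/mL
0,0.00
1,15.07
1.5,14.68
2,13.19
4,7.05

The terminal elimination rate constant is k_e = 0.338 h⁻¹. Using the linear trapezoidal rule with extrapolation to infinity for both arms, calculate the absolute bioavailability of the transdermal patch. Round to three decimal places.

Trapezoidal AUC_0→12 (IV):
  [0→4]: (66.38+17.17)/2 × 4 = 167.1
  [4→5]: (17.17+12.25)/2 × 1 = 14.71
  [5→6]: (12.25+8.74)/2 × 1 = 10.495
  [6→12]: (8.74+1.15)/2 × 6 = 29.67
  Sum = 221.975 µg/mL·h
IV tail: 1.15/0.338 = 3.402; AUC_iv,0→∞ = 221.975 + 3.402 = 225.377 µg/mL·h
Trapezoidal AUC_0→4 (transdermal patch):
  [0→1]: (0.00+15.07)/2 × 1 = 7.535
  [1→1.5]: (15.07+14.68)/2 × 0.5 = 7.4375
  [1.5→2]: (14.68+13.19)/2 × 0.5 = 6.9675
  [2→4]: (13.19+7.05)/2 × 2 = 20.24
  Sum = 42.18 µg/mL·h
transdermal patch tail: 7.05/0.338 = 20.858; AUC_ev,0→∞ = 42.18 + 20.858 = 63.038 µg/mL·h
F = (AUC_ev/D_ev)/(AUC_iv/D_iv) = (63.038/200)/(225.377/100) = 0.31519/2.25377 = 0.1399

F = 0.140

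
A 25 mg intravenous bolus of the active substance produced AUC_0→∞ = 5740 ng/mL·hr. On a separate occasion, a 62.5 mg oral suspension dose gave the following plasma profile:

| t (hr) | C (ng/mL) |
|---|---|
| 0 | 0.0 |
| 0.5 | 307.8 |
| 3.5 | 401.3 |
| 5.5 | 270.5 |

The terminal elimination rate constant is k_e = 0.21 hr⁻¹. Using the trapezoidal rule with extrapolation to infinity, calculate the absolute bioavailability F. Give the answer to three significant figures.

F = 0.216

Trapezoidal AUC_0→5.5 (oral suspension):
  [0→0.5]: (0.0+307.8)/2 × 0.5 = 76.95
  [0.5→3.5]: (307.8+401.3)/2 × 3 = 1063.65
  [3.5→5.5]: (401.3+270.5)/2 × 2 = 671.8
  Sum = 1812.4 ng/mL·hr
Tail: C_last/k_e = 270.5/0.21 = 1288.095
AUC_0→∞ (oral suspension) = 1812.4 + 1288.095 = 3100.495 ng/mL·hr
F = (AUC_ev/D_ev)/(AUC_iv/D_iv) = (3100.495/62.5)/(5740/25) = 49.60792/229.6 = 0.2161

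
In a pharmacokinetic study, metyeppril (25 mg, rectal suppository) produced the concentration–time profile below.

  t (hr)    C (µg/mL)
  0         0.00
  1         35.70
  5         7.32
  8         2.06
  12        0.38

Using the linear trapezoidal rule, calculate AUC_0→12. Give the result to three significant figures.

AUC = 123 µg/mL·hr

Trapezoidal AUC_0→12:
  [0→1]: (0.00+35.70)/2 × 1 = 17.85
  [1→5]: (35.70+7.32)/2 × 4 = 86.04
  [5→8]: (7.32+2.06)/2 × 3 = 14.07
  [8→12]: (2.06+0.38)/2 × 4 = 4.88
  Sum = 122.84 µg/mL·hr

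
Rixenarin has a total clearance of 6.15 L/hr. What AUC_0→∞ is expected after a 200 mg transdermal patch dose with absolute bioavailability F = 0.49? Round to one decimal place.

AUC = 15.9 mg/L·hr

AUC_0→∞ = F × Dose / CL
        = 0.49 × 200 / 6.15 = 15.935 mg/L·hr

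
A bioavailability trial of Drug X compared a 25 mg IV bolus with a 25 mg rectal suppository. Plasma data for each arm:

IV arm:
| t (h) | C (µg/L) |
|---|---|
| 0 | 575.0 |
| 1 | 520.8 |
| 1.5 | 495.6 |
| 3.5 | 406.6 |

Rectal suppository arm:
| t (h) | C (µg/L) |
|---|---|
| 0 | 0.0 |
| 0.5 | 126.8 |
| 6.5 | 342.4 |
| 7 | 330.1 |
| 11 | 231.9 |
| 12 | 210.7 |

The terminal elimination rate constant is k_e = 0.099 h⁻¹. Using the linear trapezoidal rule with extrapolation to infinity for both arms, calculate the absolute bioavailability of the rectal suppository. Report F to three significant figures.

F = 0.874

Trapezoidal AUC_0→3.5 (IV):
  [0→1]: (575.0+520.8)/2 × 1 = 547.9
  [1→1.5]: (520.8+495.6)/2 × 0.5 = 254.1
  [1.5→3.5]: (495.6+406.6)/2 × 2 = 902.2
  Sum = 1704.2 µg/L·h
IV tail: 406.6/0.099 = 4107.071; AUC_iv,0→∞ = 1704.2 + 4107.071 = 5811.271 µg/L·h
Trapezoidal AUC_0→12 (rectal suppository):
  [0→0.5]: (0.0+126.8)/2 × 0.5 = 31.7
  [0.5→6.5]: (126.8+342.4)/2 × 6 = 1407.6
  [6.5→7]: (342.4+330.1)/2 × 0.5 = 168.125
  [7→11]: (330.1+231.9)/2 × 4 = 1124.0
  [11→12]: (231.9+210.7)/2 × 1 = 221.3
  Sum = 2952.725 µg/L·h
rectal suppository tail: 210.7/0.099 = 2128.283; AUC_ev,0→∞ = 2952.725 + 2128.283 = 5081.008 µg/L·h
F = (AUC_ev/D_ev)/(AUC_iv/D_iv) = (5081.008/25)/(5811.271/25) = 203.24032/232.45084 = 0.8743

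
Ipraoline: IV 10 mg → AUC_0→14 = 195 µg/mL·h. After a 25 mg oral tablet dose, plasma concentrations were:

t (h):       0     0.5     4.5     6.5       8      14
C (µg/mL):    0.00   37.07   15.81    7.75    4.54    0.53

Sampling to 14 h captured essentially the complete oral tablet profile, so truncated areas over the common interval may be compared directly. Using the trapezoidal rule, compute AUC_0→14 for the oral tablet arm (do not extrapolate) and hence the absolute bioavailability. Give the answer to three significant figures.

Trapezoidal AUC_0→14 (oral tablet):
  [0→0.5]: (0.00+37.07)/2 × 0.5 = 9.2675
  [0.5→4.5]: (37.07+15.81)/2 × 4 = 105.76
  [4.5→6.5]: (15.81+7.75)/2 × 2 = 23.56
  [6.5→8]: (7.75+4.54)/2 × 1.5 = 9.2175
  [8→14]: (4.54+0.53)/2 × 6 = 15.21
  Sum = 163.015 µg/mL·h
F = (AUC_ev/D_ev)/(AUC_iv/D_iv) = (163.015/25)/(195/10) = 6.5206/19.5 = 0.3344

F = 0.334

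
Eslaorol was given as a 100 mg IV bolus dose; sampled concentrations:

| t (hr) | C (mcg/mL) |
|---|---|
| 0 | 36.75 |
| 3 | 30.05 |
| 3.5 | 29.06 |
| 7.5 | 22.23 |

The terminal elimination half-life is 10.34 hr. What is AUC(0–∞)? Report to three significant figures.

AUC = 549 mcg/mL·hr

Trapezoidal AUC_0→7.5:
  [0→3]: (36.75+30.05)/2 × 3 = 100.2
  [3→3.5]: (30.05+29.06)/2 × 0.5 = 14.7775
  [3.5→7.5]: (29.06+22.23)/2 × 4 = 102.58
  Sum = 217.5575 mcg/mL·hr
k_e = ln2 / t½ = 0.693147 / 10.34 = 0.0670 hr^-1
Extrapolated tail: C_last / k_e = 22.23 / 0.067 = 331.791
AUC_0→∞ = 217.5575 + 331.791 = 549.3485 mcg/mL·hr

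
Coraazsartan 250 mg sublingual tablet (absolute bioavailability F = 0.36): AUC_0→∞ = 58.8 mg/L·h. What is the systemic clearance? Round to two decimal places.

CL = F × Dose / AUC_0→∞
   = 0.36 × 250 / 58.8 = 1.53061 L/h

CL = 1.53 L/h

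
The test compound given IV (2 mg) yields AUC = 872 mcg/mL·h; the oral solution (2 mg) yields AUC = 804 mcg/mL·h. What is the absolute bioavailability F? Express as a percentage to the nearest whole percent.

F = (AUC_ev / D_ev) / (AUC_iv / D_iv)
  = (804/2) / (872/2)
  = 402 / 436 = 0.9220
  = 92.20%

F = 92%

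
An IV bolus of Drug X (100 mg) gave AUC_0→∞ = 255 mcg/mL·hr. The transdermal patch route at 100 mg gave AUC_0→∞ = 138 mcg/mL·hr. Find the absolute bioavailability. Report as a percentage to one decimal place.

F = (AUC_ev / D_ev) / (AUC_iv / D_iv)
  = (138/100) / (255/100)
  = 1.38 / 2.55 = 0.5412
  = 54.12%

F = 54.1%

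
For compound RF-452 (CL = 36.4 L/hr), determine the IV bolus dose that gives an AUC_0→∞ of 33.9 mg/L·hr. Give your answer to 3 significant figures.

Dose_iv = CL × AUC_0→∞
     = 36.4 × 33.9 = 1233.96 mg

Dose = 1230 mg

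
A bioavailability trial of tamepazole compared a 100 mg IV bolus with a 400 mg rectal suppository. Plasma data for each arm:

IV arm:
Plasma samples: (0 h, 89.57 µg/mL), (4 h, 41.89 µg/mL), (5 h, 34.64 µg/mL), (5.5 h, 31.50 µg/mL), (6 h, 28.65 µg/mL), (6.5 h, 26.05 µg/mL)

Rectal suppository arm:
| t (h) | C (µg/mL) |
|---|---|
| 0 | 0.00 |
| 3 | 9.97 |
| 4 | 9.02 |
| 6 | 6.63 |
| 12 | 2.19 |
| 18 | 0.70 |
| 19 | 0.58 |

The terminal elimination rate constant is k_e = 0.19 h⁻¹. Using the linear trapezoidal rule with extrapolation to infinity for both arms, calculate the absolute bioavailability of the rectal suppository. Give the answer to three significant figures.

Trapezoidal AUC_0→6.5 (IV):
  [0→4]: (89.57+41.89)/2 × 4 = 262.92
  [4→5]: (41.89+34.64)/2 × 1 = 38.265
  [5→5.5]: (34.64+31.50)/2 × 0.5 = 16.535
  [5.5→6]: (31.50+28.65)/2 × 0.5 = 15.0375
  [6→6.5]: (28.65+26.05)/2 × 0.5 = 13.675
  Sum = 346.4325 µg/mL·h
IV tail: 26.05/0.19 = 137.105; AUC_iv,0→∞ = 346.4325 + 137.105 = 483.5375 µg/mL·h
Trapezoidal AUC_0→19 (rectal suppository):
  [0→3]: (0.00+9.97)/2 × 3 = 14.955
  [3→4]: (9.97+9.02)/2 × 1 = 9.495
  [4→6]: (9.02+6.63)/2 × 2 = 15.65
  [6→12]: (6.63+2.19)/2 × 6 = 26.46
  [12→18]: (2.19+0.70)/2 × 6 = 8.67
  [18→19]: (0.70+0.58)/2 × 1 = 0.64
  Sum = 75.87 µg/mL·h
rectal suppository tail: 0.58/0.19 = 3.053; AUC_ev,0→∞ = 75.87 + 3.053 = 78.923 µg/mL·h
F = (AUC_ev/D_ev)/(AUC_iv/D_iv) = (78.923/400)/(483.5375/100) = 0.1973075/4.835375 = 0.0408

F = 0.0408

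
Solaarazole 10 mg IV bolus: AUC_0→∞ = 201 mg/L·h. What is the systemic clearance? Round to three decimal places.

CL = 0.050 L/h

CL = Dose_iv / AUC_0→∞
   = 10 / 201 = 0.0497512 L/h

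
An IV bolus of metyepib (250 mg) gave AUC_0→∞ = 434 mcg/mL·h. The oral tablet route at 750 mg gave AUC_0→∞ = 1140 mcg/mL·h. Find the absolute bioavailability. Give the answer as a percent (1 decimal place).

F = (AUC_ev / D_ev) / (AUC_iv / D_iv)
  = (1140/750) / (434/250)
  = 1.52 / 1.736 = 0.8756
  = 87.56%

F = 87.6%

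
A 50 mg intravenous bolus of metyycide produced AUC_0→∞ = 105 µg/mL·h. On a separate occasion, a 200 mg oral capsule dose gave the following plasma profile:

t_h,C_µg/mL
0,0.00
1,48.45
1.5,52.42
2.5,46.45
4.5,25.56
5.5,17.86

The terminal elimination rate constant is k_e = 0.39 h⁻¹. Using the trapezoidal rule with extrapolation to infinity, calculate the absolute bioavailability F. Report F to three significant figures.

Trapezoidal AUC_0→5.5 (oral capsule):
  [0→1]: (0.00+48.45)/2 × 1 = 24.225
  [1→1.5]: (48.45+52.42)/2 × 0.5 = 25.2175
  [1.5→2.5]: (52.42+46.45)/2 × 1 = 49.435
  [2.5→4.5]: (46.45+25.56)/2 × 2 = 72.01
  [4.5→5.5]: (25.56+17.86)/2 × 1 = 21.71
  Sum = 192.5975 µg/mL·h
Tail: C_last/k_e = 17.86/0.39 = 45.795
AUC_0→∞ (oral capsule) = 192.5975 + 45.795 = 238.3925 µg/mL·h
F = (AUC_ev/D_ev)/(AUC_iv/D_iv) = (238.3925/200)/(105/50) = 1.1919625/2.1 = 0.5676

F = 0.568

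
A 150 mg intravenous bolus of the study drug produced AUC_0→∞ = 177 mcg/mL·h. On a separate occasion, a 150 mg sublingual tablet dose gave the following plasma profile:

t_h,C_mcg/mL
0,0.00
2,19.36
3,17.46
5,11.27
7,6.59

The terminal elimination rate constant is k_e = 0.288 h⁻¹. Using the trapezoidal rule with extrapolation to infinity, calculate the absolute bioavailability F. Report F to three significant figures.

Trapezoidal AUC_0→7 (sublingual tablet):
  [0→2]: (0.00+19.36)/2 × 2 = 19.36
  [2→3]: (19.36+17.46)/2 × 1 = 18.41
  [3→5]: (17.46+11.27)/2 × 2 = 28.73
  [5→7]: (11.27+6.59)/2 × 2 = 17.86
  Sum = 84.36 mcg/mL·h
Tail: C_last/k_e = 6.59/0.288 = 22.882
AUC_0→∞ (sublingual tablet) = 84.36 + 22.882 = 107.242 mcg/mL·h
F = (AUC_ev/D_ev)/(AUC_iv/D_iv) = (107.242/150)/(177/150) = 0.714947/1.18 = 0.6059

F = 0.606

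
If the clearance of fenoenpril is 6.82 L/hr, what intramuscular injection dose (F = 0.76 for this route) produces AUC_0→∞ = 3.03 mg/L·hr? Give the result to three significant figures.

Dose = CL × AUC_0→∞ / F
     = 6.82 × 3.03 / 0.76 = 27.1903 mg

Dose = 27.2 mg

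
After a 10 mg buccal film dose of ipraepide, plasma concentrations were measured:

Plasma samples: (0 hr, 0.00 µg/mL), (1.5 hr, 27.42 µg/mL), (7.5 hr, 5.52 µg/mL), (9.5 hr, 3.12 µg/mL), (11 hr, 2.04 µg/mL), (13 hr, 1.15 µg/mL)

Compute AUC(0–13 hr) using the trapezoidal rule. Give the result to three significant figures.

AUC = 135 µg/mL·hr

Trapezoidal AUC_0→13:
  [0→1.5]: (0.00+27.42)/2 × 1.5 = 20.565
  [1.5→7.5]: (27.42+5.52)/2 × 6 = 98.82
  [7.5→9.5]: (5.52+3.12)/2 × 2 = 8.64
  [9.5→11]: (3.12+2.04)/2 × 1.5 = 3.87
  [11→13]: (2.04+1.15)/2 × 2 = 3.19
  Sum = 135.085 µg/mL·hr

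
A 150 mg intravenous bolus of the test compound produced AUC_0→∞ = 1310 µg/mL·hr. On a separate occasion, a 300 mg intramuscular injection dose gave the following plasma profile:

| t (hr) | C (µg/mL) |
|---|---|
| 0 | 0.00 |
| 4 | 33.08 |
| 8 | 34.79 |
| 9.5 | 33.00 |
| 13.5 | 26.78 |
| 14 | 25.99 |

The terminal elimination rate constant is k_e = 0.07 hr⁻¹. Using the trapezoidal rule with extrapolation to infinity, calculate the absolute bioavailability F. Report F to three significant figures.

Trapezoidal AUC_0→14 (intramuscular injection):
  [0→4]: (0.00+33.08)/2 × 4 = 66.16
  [4→8]: (33.08+34.79)/2 × 4 = 135.74
  [8→9.5]: (34.79+33.00)/2 × 1.5 = 50.8425
  [9.5→13.5]: (33.00+26.78)/2 × 4 = 119.56
  [13.5→14]: (26.78+25.99)/2 × 0.5 = 13.1925
  Sum = 385.495 µg/mL·hr
Tail: C_last/k_e = 25.99/0.07 = 371.286
AUC_0→∞ (intramuscular injection) = 385.495 + 371.286 = 756.781 µg/mL·hr
F = (AUC_ev/D_ev)/(AUC_iv/D_iv) = (756.781/300)/(1310/150) = 2.5226/8.73333 = 0.2888

F = 0.289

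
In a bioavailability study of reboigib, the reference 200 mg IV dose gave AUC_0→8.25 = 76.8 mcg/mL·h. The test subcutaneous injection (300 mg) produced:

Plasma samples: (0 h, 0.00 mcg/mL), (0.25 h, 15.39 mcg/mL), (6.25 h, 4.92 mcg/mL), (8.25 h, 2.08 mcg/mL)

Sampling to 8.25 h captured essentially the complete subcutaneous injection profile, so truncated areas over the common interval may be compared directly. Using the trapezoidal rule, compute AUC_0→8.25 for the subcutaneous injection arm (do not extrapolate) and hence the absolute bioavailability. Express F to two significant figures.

F = 0.61

Trapezoidal AUC_0→8.25 (subcutaneous injection):
  [0→0.25]: (0.00+15.39)/2 × 0.25 = 1.92375
  [0.25→6.25]: (15.39+4.92)/2 × 6 = 60.93
  [6.25→8.25]: (4.92+2.08)/2 × 2 = 7.0
  Sum = 69.85375 mcg/mL·h
F = (AUC_ev/D_ev)/(AUC_iv/D_iv) = (69.85375/300)/(76.8/200) = 0.232846/0.384 = 0.6064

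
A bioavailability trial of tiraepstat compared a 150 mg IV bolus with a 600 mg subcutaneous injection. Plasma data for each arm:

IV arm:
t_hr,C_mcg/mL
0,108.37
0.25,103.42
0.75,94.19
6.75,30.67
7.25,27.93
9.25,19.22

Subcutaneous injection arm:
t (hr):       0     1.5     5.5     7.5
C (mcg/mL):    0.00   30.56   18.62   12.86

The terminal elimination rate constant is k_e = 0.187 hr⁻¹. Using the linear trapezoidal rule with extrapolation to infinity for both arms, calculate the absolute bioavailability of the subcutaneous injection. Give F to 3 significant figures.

Trapezoidal AUC_0→9.25 (IV):
  [0→0.25]: (108.37+103.42)/2 × 0.25 = 26.47375
  [0.25→0.75]: (103.42+94.19)/2 × 0.5 = 49.4025
  [0.75→6.75]: (94.19+30.67)/2 × 6 = 374.58
  [6.75→7.25]: (30.67+27.93)/2 × 0.5 = 14.65
  [7.25→9.25]: (27.93+19.22)/2 × 2 = 47.15
  Sum = 512.25625 mcg/mL·hr
IV tail: 19.22/0.187 = 102.781; AUC_iv,0→∞ = 512.25625 + 102.781 = 615.03725 mcg/mL·hr
Trapezoidal AUC_0→7.5 (subcutaneous injection):
  [0→1.5]: (0.00+30.56)/2 × 1.5 = 22.92
  [1.5→5.5]: (30.56+18.62)/2 × 4 = 98.36
  [5.5→7.5]: (18.62+12.86)/2 × 2 = 31.48
  Sum = 152.76 mcg/mL·hr
subcutaneous injection tail: 12.86/0.187 = 68.770; AUC_ev,0→∞ = 152.76 + 68.770 = 221.53 mcg/mL·hr
F = (AUC_ev/D_ev)/(AUC_iv/D_iv) = (221.53/600)/(615.03725/150) = 0.369217/4.10025 = 0.0900

F = 0.0900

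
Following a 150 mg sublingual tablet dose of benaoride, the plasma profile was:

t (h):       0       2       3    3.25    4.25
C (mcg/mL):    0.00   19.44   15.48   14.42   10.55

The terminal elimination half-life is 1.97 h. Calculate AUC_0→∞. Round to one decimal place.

AUC = 83.1 mcg/mL·h

Trapezoidal AUC_0→4.25:
  [0→2]: (0.00+19.44)/2 × 2 = 19.44
  [2→3]: (19.44+15.48)/2 × 1 = 17.46
  [3→3.25]: (15.48+14.42)/2 × 0.25 = 3.7375
  [3.25→4.25]: (14.42+10.55)/2 × 1 = 12.485
  Sum = 53.1225 mcg/mL·h
k_e = ln2 / t½ = 0.693147 / 1.97 = 0.3519 h^-1
Extrapolated tail: C_last / k_e = 10.55 / 0.3519 = 29.980
AUC_0→∞ = 53.1225 + 29.980 = 83.1025 mcg/mL·h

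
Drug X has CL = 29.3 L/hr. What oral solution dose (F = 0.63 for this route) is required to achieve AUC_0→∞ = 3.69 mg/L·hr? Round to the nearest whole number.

Dose = CL × AUC_0→∞ / F
     = 29.3 × 3.69 / 0.63 = 171.614 mg

Dose = 172 mg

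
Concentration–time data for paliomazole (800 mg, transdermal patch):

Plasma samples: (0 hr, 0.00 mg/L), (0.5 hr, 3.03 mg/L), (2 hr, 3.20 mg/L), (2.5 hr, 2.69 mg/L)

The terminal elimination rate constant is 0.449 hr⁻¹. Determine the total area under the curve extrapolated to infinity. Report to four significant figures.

Trapezoidal AUC_0→2.5:
  [0→0.5]: (0.00+3.03)/2 × 0.5 = 0.7575
  [0.5→2]: (3.03+3.20)/2 × 1.5 = 4.6725
  [2→2.5]: (3.20+2.69)/2 × 0.5 = 1.4725
  Sum = 6.9025 mg/L·hr
Extrapolated tail: C_last / k_e = 2.69 / 0.449 = 5.991
AUC_0→∞ = 6.9025 + 5.991 = 12.8935 mg/L·hr

AUC = 12.89 mg/L·hr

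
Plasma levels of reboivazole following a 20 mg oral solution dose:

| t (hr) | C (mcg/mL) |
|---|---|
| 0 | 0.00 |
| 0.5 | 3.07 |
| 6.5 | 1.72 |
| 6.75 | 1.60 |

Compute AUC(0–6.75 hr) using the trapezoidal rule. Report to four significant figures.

AUC = 15.55 mcg/mL·hr

Trapezoidal AUC_0→6.75:
  [0→0.5]: (0.00+3.07)/2 × 0.5 = 0.7675
  [0.5→6.5]: (3.07+1.72)/2 × 6 = 14.37
  [6.5→6.75]: (1.72+1.60)/2 × 0.25 = 0.415
  Sum = 15.5525 mcg/mL·hr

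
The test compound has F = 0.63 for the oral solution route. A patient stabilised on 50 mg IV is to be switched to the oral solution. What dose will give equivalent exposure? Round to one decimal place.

D_oral = 79.4 mg

For equal systemic exposure: F × D_ev = D_iv
D_ev = D_iv / F = 50 / 0.63 = 79.3651 mg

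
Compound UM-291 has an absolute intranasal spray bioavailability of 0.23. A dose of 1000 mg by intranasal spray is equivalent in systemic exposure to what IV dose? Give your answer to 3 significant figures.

Systemic exposure from an extravascular dose = F × D_ev, so the equivalent IV dose is F × D_ev.
D_iv = F × D_ev = 0.23 × 1000 = 230 mg

D_iv = 230 mg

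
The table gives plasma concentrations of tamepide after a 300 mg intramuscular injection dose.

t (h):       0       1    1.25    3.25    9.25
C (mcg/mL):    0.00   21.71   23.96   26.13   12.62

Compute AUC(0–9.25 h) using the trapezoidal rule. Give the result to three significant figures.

Trapezoidal AUC_0→9.25:
  [0→1]: (0.00+21.71)/2 × 1 = 10.855
  [1→1.25]: (21.71+23.96)/2 × 0.25 = 5.70875
  [1.25→3.25]: (23.96+26.13)/2 × 2 = 50.09
  [3.25→9.25]: (26.13+12.62)/2 × 6 = 116.25
  Sum = 182.90375 mcg/mL·h

AUC = 183 mcg/mL·h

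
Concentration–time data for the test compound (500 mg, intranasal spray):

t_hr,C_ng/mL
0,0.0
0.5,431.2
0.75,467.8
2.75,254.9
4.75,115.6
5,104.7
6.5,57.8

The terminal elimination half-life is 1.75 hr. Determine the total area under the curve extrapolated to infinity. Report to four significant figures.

Trapezoidal AUC_0→6.5:
  [0→0.5]: (0.0+431.2)/2 × 0.5 = 107.8
  [0.5→0.75]: (431.2+467.8)/2 × 0.25 = 112.375
  [0.75→2.75]: (467.8+254.9)/2 × 2 = 722.7
  [2.75→4.75]: (254.9+115.6)/2 × 2 = 370.5
  [4.75→5]: (115.6+104.7)/2 × 0.25 = 27.5375
  [5→6.5]: (104.7+57.8)/2 × 1.5 = 121.875
  Sum = 1462.7875 ng/mL·hr
k_e = ln2 / t½ = 0.693147 / 1.75 = 0.3961 hr^-1
Extrapolated tail: C_last / k_e = 57.8 / 0.3961 = 145.923
AUC_0→∞ = 1462.7875 + 145.923 = 1608.7105 ng/mL·hr

AUC = 1609 ng/mL·hr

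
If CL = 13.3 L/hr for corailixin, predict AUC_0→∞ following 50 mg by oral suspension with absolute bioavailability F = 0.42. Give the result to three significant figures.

AUC = 1.58 mg/L·hr

AUC_0→∞ = F × Dose / CL
        = 0.42 × 50 / 13.3 = 1.57895 mg/L·hr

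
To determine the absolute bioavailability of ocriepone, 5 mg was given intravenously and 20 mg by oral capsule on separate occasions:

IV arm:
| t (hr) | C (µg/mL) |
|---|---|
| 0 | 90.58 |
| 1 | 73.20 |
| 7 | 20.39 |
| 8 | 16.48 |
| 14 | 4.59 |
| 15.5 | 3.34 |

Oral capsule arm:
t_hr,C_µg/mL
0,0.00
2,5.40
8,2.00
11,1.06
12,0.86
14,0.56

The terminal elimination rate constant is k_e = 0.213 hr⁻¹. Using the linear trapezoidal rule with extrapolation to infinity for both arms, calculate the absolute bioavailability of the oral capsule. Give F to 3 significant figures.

Trapezoidal AUC_0→15.5 (IV):
  [0→1]: (90.58+73.20)/2 × 1 = 81.89
  [1→7]: (73.20+20.39)/2 × 6 = 280.77
  [7→8]: (20.39+16.48)/2 × 1 = 18.435
  [8→14]: (16.48+4.59)/2 × 6 = 63.21
  [14→15.5]: (4.59+3.34)/2 × 1.5 = 5.9475
  Sum = 450.2525 µg/mL·hr
IV tail: 3.34/0.213 = 15.681; AUC_iv,0→∞ = 450.2525 + 15.681 = 465.9335 µg/mL·hr
Trapezoidal AUC_0→14 (oral capsule):
  [0→2]: (0.00+5.40)/2 × 2 = 5.4
  [2→8]: (5.40+2.00)/2 × 6 = 22.2
  [8→11]: (2.00+1.06)/2 × 3 = 4.59
  [11→12]: (1.06+0.86)/2 × 1 = 0.96
  [12→14]: (0.86+0.56)/2 × 2 = 1.42
  Sum = 34.57 µg/mL·hr
oral capsule tail: 0.56/0.213 = 2.629; AUC_ev,0→∞ = 34.57 + 2.629 = 37.199 µg/mL·hr
F = (AUC_ev/D_ev)/(AUC_iv/D_iv) = (37.199/20)/(465.9335/5) = 1.85995/93.1867 = 0.0200

F = 0.0200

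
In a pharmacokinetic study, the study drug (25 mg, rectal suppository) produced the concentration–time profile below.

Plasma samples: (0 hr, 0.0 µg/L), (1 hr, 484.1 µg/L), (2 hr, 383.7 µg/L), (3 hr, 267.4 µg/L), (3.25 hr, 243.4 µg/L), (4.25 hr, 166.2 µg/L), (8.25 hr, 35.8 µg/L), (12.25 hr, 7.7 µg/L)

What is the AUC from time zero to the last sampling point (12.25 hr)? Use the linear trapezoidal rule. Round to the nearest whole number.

Trapezoidal AUC_0→12.25:
  [0→1]: (0.0+484.1)/2 × 1 = 242.05
  [1→2]: (484.1+383.7)/2 × 1 = 433.9
  [2→3]: (383.7+267.4)/2 × 1 = 325.55
  [3→3.25]: (267.4+243.4)/2 × 0.25 = 63.85
  [3.25→4.25]: (243.4+166.2)/2 × 1 = 204.8
  [4.25→8.25]: (166.2+35.8)/2 × 4 = 404.0
  [8.25→12.25]: (35.8+7.7)/2 × 4 = 87.0
  Sum = 1761.15 µg/L·hr

AUC = 1761 µg/L·hr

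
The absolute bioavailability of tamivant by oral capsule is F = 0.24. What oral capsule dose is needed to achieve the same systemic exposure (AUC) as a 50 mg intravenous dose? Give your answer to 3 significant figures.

For equal systemic exposure: F × D_ev = D_iv
D_ev = D_iv / F = 50 / 0.24 = 208.333 mg

D_oral = 208 mg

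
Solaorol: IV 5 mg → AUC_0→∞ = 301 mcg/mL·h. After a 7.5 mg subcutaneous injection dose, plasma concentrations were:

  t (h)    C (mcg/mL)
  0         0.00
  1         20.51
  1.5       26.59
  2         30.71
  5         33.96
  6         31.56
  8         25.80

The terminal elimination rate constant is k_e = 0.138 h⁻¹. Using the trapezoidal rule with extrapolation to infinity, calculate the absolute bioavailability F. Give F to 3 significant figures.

Trapezoidal AUC_0→8 (subcutaneous injection):
  [0→1]: (0.00+20.51)/2 × 1 = 10.255
  [1→1.5]: (20.51+26.59)/2 × 0.5 = 11.775
  [1.5→2]: (26.59+30.71)/2 × 0.5 = 14.325
  [2→5]: (30.71+33.96)/2 × 3 = 97.005
  [5→6]: (33.96+31.56)/2 × 1 = 32.76
  [6→8]: (31.56+25.80)/2 × 2 = 57.36
  Sum = 223.48 mcg/mL·h
Tail: C_last/k_e = 25.80/0.138 = 186.957
AUC_0→∞ (subcutaneous injection) = 223.48 + 186.957 = 410.437 mcg/mL·h
F = (AUC_ev/D_ev)/(AUC_iv/D_iv) = (410.437/7.5)/(301/5) = 54.7249/60.2 = 0.9091

F = 0.909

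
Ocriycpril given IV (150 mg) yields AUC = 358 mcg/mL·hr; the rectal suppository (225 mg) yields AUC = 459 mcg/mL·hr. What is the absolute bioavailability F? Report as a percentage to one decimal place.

F = (AUC_ev / D_ev) / (AUC_iv / D_iv)
  = (459/225) / (358/150)
  = 2.04 / 2.38667 = 0.8547
  = 85.47%

F = 85.5%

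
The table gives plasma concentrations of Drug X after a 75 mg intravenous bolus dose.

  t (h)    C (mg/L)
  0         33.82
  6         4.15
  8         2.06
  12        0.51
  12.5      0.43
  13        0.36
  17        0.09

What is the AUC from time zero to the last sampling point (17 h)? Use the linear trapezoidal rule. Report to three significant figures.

AUC = 127 mg/L·h

Trapezoidal AUC_0→17:
  [0→6]: (33.82+4.15)/2 × 6 = 113.91
  [6→8]: (4.15+2.06)/2 × 2 = 6.21
  [8→12]: (2.06+0.51)/2 × 4 = 5.14
  [12→12.5]: (0.51+0.43)/2 × 0.5 = 0.235
  [12.5→13]: (0.43+0.36)/2 × 0.5 = 0.1975
  [13→17]: (0.36+0.09)/2 × 4 = 0.9
  Sum = 126.5925 mg/L·h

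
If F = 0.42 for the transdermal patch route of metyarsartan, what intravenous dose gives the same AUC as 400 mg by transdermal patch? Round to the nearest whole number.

D_iv = 168 mg

Systemic exposure from an extravascular dose = F × D_ev, so the equivalent IV dose is F × D_ev.
D_iv = F × D_ev = 0.42 × 400 = 168 mg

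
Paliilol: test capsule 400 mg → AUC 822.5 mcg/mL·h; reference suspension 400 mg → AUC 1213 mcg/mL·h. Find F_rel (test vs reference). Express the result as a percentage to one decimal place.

F_rel = (AUC_test/D_test) / (AUC_ref/D_ref)
      = (822.5/400) / (1213/400)
      = 2.05625 / 3.0325 = 0.6781 = 67.81%

F_rel = 67.8%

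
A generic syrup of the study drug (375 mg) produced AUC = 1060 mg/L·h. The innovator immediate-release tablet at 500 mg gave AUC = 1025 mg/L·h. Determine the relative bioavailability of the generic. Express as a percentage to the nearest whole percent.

F_rel = (AUC_test/D_test) / (AUC_ref/D_ref)
      = (1060/375) / (1025/500)
      = 2.82667 / 2.05 = 1.3789 = 137.89%

F_rel = 138%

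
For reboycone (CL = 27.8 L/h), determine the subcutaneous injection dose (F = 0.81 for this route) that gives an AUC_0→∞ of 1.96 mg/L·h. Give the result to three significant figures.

Dose = CL × AUC_0→∞ / F
     = 27.8 × 1.96 / 0.81 = 67.2691 mg

Dose = 67.3 mg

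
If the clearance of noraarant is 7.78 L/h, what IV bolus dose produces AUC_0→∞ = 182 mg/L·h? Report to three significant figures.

Dose = 1420 mg

Dose_iv = CL × AUC_0→∞
     = 7.78 × 182 = 1415.96 mg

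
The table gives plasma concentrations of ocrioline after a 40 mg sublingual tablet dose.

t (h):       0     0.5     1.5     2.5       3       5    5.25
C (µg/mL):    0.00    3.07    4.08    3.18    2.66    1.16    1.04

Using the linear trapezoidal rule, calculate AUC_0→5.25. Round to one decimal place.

Trapezoidal AUC_0→5.25:
  [0→0.5]: (0.00+3.07)/2 × 0.5 = 0.7675
  [0.5→1.5]: (3.07+4.08)/2 × 1 = 3.575
  [1.5→2.5]: (4.08+3.18)/2 × 1 = 3.63
  [2.5→3]: (3.18+2.66)/2 × 0.5 = 1.46
  [3→5]: (2.66+1.16)/2 × 2 = 3.82
  [5→5.25]: (1.16+1.04)/2 × 0.25 = 0.275
  Sum = 13.5275 µg/mL·h

AUC = 13.5 µg/mL·h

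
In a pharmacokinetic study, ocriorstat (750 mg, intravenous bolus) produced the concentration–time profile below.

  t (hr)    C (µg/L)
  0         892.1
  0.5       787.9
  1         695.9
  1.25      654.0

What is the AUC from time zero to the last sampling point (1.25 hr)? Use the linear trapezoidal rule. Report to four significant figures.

AUC = 959.7 µg/L·hr

Trapezoidal AUC_0→1.25:
  [0→0.5]: (892.1+787.9)/2 × 0.5 = 420.0
  [0.5→1]: (787.9+695.9)/2 × 0.5 = 370.95
  [1→1.25]: (695.9+654.0)/2 × 0.25 = 168.7375
  Sum = 959.6875 µg/L·hr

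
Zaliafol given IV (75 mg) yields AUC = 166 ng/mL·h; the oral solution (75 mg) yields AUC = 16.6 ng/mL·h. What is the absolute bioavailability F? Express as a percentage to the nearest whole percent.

F = 10%

F = (AUC_ev / D_ev) / (AUC_iv / D_iv)
  = (16.6/75) / (166/75)
  = 0.221333 / 2.21333 = 0.1000
  = 10.00%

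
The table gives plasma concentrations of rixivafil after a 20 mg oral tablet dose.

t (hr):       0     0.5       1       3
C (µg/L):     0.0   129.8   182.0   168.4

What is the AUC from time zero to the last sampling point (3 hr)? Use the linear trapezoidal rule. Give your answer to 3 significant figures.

Trapezoidal AUC_0→3:
  [0→0.5]: (0.0+129.8)/2 × 0.5 = 32.45
  [0.5→1]: (129.8+182.0)/2 × 0.5 = 77.95
  [1→3]: (182.0+168.4)/2 × 2 = 350.4
  Sum = 460.8 µg/L·hr

AUC = 461 µg/L·hr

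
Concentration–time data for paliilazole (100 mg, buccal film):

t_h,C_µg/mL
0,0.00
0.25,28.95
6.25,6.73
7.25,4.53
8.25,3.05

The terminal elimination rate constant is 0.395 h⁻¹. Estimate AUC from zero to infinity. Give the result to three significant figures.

Trapezoidal AUC_0→8.25:
  [0→0.25]: (0.00+28.95)/2 × 0.25 = 3.61875
  [0.25→6.25]: (28.95+6.73)/2 × 6 = 107.04
  [6.25→7.25]: (6.73+4.53)/2 × 1 = 5.63
  [7.25→8.25]: (4.53+3.05)/2 × 1 = 3.79
  Sum = 120.07875 µg/mL·h
Extrapolated tail: C_last / k_e = 3.05 / 0.395 = 7.722
AUC_0→∞ = 120.07875 + 7.722 = 127.80075 µg/mL·h

AUC = 128 µg/mL·h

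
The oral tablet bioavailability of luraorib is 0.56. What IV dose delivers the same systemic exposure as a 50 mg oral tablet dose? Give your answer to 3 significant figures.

D_iv = 28.0 mg

Systemic exposure from an extravascular dose = F × D_ev, so the equivalent IV dose is F × D_ev.
D_iv = F × D_ev = 0.56 × 50 = 28 mg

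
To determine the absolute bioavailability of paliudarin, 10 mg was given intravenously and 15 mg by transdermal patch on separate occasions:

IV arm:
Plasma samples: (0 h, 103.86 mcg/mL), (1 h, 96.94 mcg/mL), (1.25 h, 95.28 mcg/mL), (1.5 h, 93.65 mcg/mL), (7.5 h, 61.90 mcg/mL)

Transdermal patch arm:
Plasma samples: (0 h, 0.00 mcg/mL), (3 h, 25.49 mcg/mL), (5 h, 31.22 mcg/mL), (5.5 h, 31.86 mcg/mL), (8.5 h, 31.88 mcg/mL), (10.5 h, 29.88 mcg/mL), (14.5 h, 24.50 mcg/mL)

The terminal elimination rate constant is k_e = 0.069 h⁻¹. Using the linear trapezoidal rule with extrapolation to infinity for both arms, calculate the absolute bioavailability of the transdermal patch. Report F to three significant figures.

Trapezoidal AUC_0→7.5 (IV):
  [0→1]: (103.86+96.94)/2 × 1 = 100.4
  [1→1.25]: (96.94+95.28)/2 × 0.25 = 24.0275
  [1.25→1.5]: (95.28+93.65)/2 × 0.25 = 23.61625
  [1.5→7.5]: (93.65+61.90)/2 × 6 = 466.65
  Sum = 614.69375 mcg/mL·h
IV tail: 61.90/0.069 = 897.101; AUC_iv,0→∞ = 614.69375 + 897.101 = 1511.79475 mcg/mL·h
Trapezoidal AUC_0→14.5 (transdermal patch):
  [0→3]: (0.00+25.49)/2 × 3 = 38.235
  [3→5]: (25.49+31.22)/2 × 2 = 56.71
  [5→5.5]: (31.22+31.86)/2 × 0.5 = 15.77
  [5.5→8.5]: (31.86+31.88)/2 × 3 = 95.61
  [8.5→10.5]: (31.88+29.88)/2 × 2 = 61.76
  [10.5→14.5]: (29.88+24.50)/2 × 4 = 108.76
  Sum = 376.845 mcg/mL·h
transdermal patch tail: 24.50/0.069 = 355.072; AUC_ev,0→∞ = 376.845 + 355.072 = 731.917 mcg/mL·h
F = (AUC_ev/D_ev)/(AUC_iv/D_iv) = (731.917/15)/(1511.79475/10) = 48.7945/151.179 = 0.3228

F = 0.323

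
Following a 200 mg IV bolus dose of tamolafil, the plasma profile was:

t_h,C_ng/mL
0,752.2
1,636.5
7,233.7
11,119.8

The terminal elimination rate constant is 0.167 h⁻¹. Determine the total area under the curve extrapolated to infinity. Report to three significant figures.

AUC = 4730 ng/mL·h

Trapezoidal AUC_0→11:
  [0→1]: (752.2+636.5)/2 × 1 = 694.35
  [1→7]: (636.5+233.7)/2 × 6 = 2610.6
  [7→11]: (233.7+119.8)/2 × 4 = 707.0
  Sum = 4011.95 ng/mL·h
Extrapolated tail: C_last / k_e = 119.8 / 0.167 = 717.365
AUC_0→∞ = 4011.95 + 717.365 = 4729.315 ng/mL·h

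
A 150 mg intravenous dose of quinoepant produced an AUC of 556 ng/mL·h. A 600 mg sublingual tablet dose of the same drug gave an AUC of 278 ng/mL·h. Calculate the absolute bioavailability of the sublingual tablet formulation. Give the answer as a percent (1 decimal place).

F = 12.5%

F = (AUC_ev / D_ev) / (AUC_iv / D_iv)
  = (278/600) / (556/150)
  = 0.463333 / 3.70667 = 0.1250
  = 12.50%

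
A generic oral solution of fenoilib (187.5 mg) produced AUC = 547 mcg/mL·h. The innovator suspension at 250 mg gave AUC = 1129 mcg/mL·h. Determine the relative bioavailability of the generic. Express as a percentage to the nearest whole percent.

F_rel = (AUC_test/D_test) / (AUC_ref/D_ref)
      = (547/187.5) / (1129/250)
      = 2.91733 / 4.516 = 0.6460 = 64.60%

F_rel = 65%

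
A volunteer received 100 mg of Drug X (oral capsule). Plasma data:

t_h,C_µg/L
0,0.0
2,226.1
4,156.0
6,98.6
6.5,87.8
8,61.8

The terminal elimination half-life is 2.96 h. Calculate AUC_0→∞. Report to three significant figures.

Trapezoidal AUC_0→8:
  [0→2]: (0.0+226.1)/2 × 2 = 226.1
  [2→4]: (226.1+156.0)/2 × 2 = 382.1
  [4→6]: (156.0+98.6)/2 × 2 = 254.6
  [6→6.5]: (98.6+87.8)/2 × 0.5 = 46.6
  [6.5→8]: (87.8+61.8)/2 × 1.5 = 112.2
  Sum = 1021.6 µg/L·h
k_e = ln2 / t½ = 0.693147 / 2.96 = 0.2342 h^-1
Extrapolated tail: C_last / k_e = 61.8 / 0.2342 = 263.877
AUC_0→∞ = 1021.6 + 263.877 = 1285.477 µg/L·h

AUC = 1290 µg/L·h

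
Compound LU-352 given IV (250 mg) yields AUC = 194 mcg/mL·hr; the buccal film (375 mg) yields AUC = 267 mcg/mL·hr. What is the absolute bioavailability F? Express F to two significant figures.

F = (AUC_ev / D_ev) / (AUC_iv / D_iv)
  = (267/375) / (194/250)
  = 0.712 / 0.776 = 0.9175

F = 0.92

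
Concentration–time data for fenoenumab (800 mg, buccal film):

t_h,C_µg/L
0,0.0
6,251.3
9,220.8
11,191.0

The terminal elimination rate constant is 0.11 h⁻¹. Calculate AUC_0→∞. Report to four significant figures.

AUC = 3610 µg/L·h

Trapezoidal AUC_0→11:
  [0→6]: (0.0+251.3)/2 × 6 = 753.9
  [6→9]: (251.3+220.8)/2 × 3 = 708.15
  [9→11]: (220.8+191.0)/2 × 2 = 411.8
  Sum = 1873.85 µg/L·h
Extrapolated tail: C_last / k_e = 191.0 / 0.11 = 1736.364
AUC_0→∞ = 1873.85 + 1736.364 = 3610.214 µg/L·h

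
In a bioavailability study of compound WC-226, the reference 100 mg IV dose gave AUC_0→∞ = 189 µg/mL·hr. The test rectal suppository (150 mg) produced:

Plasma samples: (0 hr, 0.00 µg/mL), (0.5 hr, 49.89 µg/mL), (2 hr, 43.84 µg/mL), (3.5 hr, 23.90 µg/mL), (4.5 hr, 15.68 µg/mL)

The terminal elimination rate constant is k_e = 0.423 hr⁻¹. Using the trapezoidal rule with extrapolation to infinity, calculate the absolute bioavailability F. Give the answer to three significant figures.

Trapezoidal AUC_0→4.5 (rectal suppository):
  [0→0.5]: (0.00+49.89)/2 × 0.5 = 12.4725
  [0.5→2]: (49.89+43.84)/2 × 1.5 = 70.2975
  [2→3.5]: (43.84+23.90)/2 × 1.5 = 50.805
  [3.5→4.5]: (23.90+15.68)/2 × 1 = 19.79
  Sum = 153.365 µg/mL·hr
Tail: C_last/k_e = 15.68/0.423 = 37.069
AUC_0→∞ (rectal suppository) = 153.365 + 37.069 = 190.434 µg/mL·hr
F = (AUC_ev/D_ev)/(AUC_iv/D_iv) = (190.434/150)/(189/100) = 1.26956/1.89 = 0.6717

F = 0.672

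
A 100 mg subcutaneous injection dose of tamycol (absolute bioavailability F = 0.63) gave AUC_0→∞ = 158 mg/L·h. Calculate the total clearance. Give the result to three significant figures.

CL = 0.399 L/h

CL = F × Dose / AUC_0→∞
   = 0.63 × 100 / 158 = 0.398734 L/h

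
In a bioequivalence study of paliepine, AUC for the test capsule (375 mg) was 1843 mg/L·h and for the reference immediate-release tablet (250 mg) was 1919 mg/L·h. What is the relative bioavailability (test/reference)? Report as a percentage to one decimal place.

F_rel = 64.0%

F_rel = (AUC_test/D_test) / (AUC_ref/D_ref)
      = (1843/375) / (1919/250)
      = 4.91467 / 7.676 = 0.6403 = 64.03%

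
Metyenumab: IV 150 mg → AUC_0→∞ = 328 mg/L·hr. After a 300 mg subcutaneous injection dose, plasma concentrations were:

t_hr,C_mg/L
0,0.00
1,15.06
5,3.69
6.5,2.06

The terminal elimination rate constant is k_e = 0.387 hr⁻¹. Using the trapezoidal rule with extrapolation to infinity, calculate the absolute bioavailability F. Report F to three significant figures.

Trapezoidal AUC_0→6.5 (subcutaneous injection):
  [0→1]: (0.00+15.06)/2 × 1 = 7.53
  [1→5]: (15.06+3.69)/2 × 4 = 37.5
  [5→6.5]: (3.69+2.06)/2 × 1.5 = 4.3125
  Sum = 49.3425 mg/L·hr
Tail: C_last/k_e = 2.06/0.387 = 5.323
AUC_0→∞ (subcutaneous injection) = 49.3425 + 5.323 = 54.6655 mg/L·hr
F = (AUC_ev/D_ev)/(AUC_iv/D_iv) = (54.6655/300)/(328/150) = 0.182218/2.18667 = 0.0833

F = 0.0833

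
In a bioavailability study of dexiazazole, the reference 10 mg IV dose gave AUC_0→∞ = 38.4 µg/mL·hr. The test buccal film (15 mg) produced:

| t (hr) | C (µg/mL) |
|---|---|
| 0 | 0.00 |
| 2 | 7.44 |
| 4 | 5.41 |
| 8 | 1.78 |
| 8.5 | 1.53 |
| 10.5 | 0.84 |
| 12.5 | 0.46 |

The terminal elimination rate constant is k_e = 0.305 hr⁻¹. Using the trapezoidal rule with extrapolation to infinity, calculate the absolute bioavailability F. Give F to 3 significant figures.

F = 0.706

Trapezoidal AUC_0→12.5 (buccal film):
  [0→2]: (0.00+7.44)/2 × 2 = 7.44
  [2→4]: (7.44+5.41)/2 × 2 = 12.85
  [4→8]: (5.41+1.78)/2 × 4 = 14.38
  [8→8.5]: (1.78+1.53)/2 × 0.5 = 0.8275
  [8.5→10.5]: (1.53+0.84)/2 × 2 = 2.37
  [10.5→12.5]: (0.84+0.46)/2 × 2 = 1.3
  Sum = 39.1675 µg/mL·hr
Tail: C_last/k_e = 0.46/0.305 = 1.508
AUC_0→∞ (buccal film) = 39.1675 + 1.508 = 40.6755 µg/mL·hr
F = (AUC_ev/D_ev)/(AUC_iv/D_iv) = (40.6755/15)/(38.4/10) = 2.7117/3.84 = 0.7062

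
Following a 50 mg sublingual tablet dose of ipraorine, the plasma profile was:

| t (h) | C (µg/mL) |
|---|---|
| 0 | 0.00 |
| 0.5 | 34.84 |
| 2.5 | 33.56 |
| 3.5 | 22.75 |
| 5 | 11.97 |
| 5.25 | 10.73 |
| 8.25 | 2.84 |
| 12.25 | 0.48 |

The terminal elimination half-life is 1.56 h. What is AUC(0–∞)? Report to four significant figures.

AUC = 162.2 µg/mL·h

Trapezoidal AUC_0→12.25:
  [0→0.5]: (0.00+34.84)/2 × 0.5 = 8.71
  [0.5→2.5]: (34.84+33.56)/2 × 2 = 68.4
  [2.5→3.5]: (33.56+22.75)/2 × 1 = 28.155
  [3.5→5]: (22.75+11.97)/2 × 1.5 = 26.04
  [5→5.25]: (11.97+10.73)/2 × 0.25 = 2.8375
  [5.25→8.25]: (10.73+2.84)/2 × 3 = 20.355
  [8.25→12.25]: (2.84+0.48)/2 × 4 = 6.64
  Sum = 161.1375 µg/mL·h
k_e = ln2 / t½ = 0.693147 / 1.56 = 0.4443 h^-1
Extrapolated tail: C_last / k_e = 0.48 / 0.4443 = 1.080
AUC_0→∞ = 161.1375 + 1.080 = 162.2175 µg/mL·h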